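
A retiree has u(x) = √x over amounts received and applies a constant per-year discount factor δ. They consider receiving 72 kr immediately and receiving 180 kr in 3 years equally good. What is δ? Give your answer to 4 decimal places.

δ ≈ 0.8584

The payoff in 3 years is discounted by δ^3, so u(72) = δ^3·u(180) and δ^3 = u(72)/u(180).
With u(x) = √x: δ^3 = √72/√180 = √(72/180) = 0.63246.
Hence δ = (0.63246)^(1/3) = 0.858374.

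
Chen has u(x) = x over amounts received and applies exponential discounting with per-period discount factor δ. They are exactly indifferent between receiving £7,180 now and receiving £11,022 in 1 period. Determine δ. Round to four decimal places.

Equating discounted utilities: u(7180) = δ·u(11022) ⇒ δ = u(7180)/u(11022).
With u(x) = x: δ = 7180/11022 = 0.65142.

δ ≈ 0.6514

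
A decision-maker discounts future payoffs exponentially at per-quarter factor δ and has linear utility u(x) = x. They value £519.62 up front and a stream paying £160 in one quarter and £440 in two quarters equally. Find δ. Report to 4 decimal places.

δ ≈ 0.9200

Present value of the stream is 160·δ + 440·δ². Indifference gives 160δ + 440δ² = 519.62.
So 440δ² + 160δ − 519.62 = 0.
By the quadratic formula (taking the positive root), δ = (−160 + √940131.20) / 880 ≈ 0.9200.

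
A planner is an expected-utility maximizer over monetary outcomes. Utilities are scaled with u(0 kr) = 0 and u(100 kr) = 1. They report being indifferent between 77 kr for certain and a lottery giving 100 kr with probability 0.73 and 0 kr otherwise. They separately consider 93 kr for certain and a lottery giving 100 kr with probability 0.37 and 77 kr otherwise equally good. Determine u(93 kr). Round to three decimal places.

0.830

The first gamble pins u(77 kr): it must equal 0.73·1 + 0.27·0 = 0.73.
The second indifference gives u(93 kr) = 0.37·u(100 kr) + 0.63·u(77 kr) = 0.37·1.00 + 0.63·0.73 = 0.8299.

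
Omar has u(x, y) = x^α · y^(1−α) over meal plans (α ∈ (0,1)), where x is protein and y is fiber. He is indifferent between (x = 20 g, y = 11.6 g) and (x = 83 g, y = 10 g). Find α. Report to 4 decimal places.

Set the two utilities equal: 20^α·11.6^(1−α) = 83^α·10^(1−α).
Taking logs: α·ln 20 + (1−α)·ln 11.6 = α·ln 83 + (1−α)·ln 10, i.e. α·-1.4231083 = (1−α)·-0.1484200.
Thus α·(-1.5715283) = -0.1484200, so α = -0.1484200/-1.5715283 ≈ 0.0944.

α ≈ 0.0944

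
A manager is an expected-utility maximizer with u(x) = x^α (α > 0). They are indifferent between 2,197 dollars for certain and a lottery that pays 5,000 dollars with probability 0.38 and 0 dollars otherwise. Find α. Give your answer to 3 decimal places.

α ≈ 1.177

The lottery's expected utility is 0.38·u(5000) + 0.62·u(0) = 0.38·5000^α (since u(0) = 0 for α > 0).
Equating: 2197^α = 0.38·5000^α, i.e. 0.4394^α = 0.38.
Take logs: α = ln 0.38 / ln(2197/5000) ≈ 1.17662.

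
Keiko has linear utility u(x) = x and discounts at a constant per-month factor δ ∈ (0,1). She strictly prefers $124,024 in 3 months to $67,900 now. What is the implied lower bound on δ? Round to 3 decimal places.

δ > 0.818

Under u(x) = x this choice says 67900 < δ^3·124024.
So δ^3 > 67900/124024 = 0.54747; taking the cube root of both positive sides preserves the inequality.
δ > 0.54747^(1/3) = 0.818.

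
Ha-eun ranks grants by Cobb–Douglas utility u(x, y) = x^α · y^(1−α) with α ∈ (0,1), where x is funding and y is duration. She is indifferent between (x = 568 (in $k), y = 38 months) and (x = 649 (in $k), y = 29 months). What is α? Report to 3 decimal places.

Set the two utilities equal: 568^α·38^(1−α) = 649^α·29^(1−α).
Rearrange to (568/649)^α = (29/38)^(1−α) and take logs: α·-0.133311 = (1−α)·-0.270290.
With A = -0.133311 and B = -0.270290: α·A = (1−α)·B, so α = B/(A+B) = -0.270290/-0.403601 ≈ 0.670.

α ≈ 0.670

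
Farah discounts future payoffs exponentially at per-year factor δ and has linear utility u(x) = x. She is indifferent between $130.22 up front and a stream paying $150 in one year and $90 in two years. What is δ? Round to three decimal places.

δ ≈ 0.630

The stream is worth 150δ + 90δ² today, so 150δ + 90δ² = 130.22.
So 90δ² + 150δ − 130.22 = 0.
The positive root is δ = [−150 + √(150² + 4·90·130.22)] / (2·90) = (−150 + 263.399)/180 ≈ 0.630.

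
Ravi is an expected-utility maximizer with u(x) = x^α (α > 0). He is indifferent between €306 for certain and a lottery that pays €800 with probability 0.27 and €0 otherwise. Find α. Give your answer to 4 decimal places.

EU(lottery) = 0.27·800^α + 0.73·0 = 0.27·800^α.
Equating: 306^α = 0.27·800^α, i.e. 0.3825^α = 0.27.
Taking logs: α·ln(306/800) = ln(0.27), so α = -1.3093333 / -0.9610266 ≈ 1.3624.

α ≈ 1.3624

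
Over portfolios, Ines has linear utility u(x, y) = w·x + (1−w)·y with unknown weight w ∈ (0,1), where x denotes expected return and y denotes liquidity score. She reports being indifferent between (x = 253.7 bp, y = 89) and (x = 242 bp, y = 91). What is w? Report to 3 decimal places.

w = 0.146

Equating utilities: w·253.7 + (1−w)·89 = w·242 + (1−w)·91.
w·(253.7−242) = (1−w)·(91−89), i.e. w·11.7 = (1−w)·2.
Hence w = 2/(11.7+2) = 2/13.7 = 0.146.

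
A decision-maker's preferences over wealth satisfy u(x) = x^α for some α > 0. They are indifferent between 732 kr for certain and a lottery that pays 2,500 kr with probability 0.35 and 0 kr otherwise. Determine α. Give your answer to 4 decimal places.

α ≈ 0.8547

Since u(0) = 0, the lottery's EU is 0.35·2500^α.
Equating: 732^α = 0.35·2500^α, i.e. 0.2928^α = 0.35.
α = ln(0.35) / ln(732/2500) = -1.0498221/-1.2282655 ≈ 0.8547.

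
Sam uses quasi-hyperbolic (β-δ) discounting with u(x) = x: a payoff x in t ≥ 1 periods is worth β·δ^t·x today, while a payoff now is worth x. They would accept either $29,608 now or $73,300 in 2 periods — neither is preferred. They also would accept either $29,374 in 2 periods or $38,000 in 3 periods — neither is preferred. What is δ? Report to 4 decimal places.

From the later pair, β·δ^2·29374 = β·δ^3·38000; dividing through, δ = 29374/38000 = 0.77300.

δ ≈ 0.7730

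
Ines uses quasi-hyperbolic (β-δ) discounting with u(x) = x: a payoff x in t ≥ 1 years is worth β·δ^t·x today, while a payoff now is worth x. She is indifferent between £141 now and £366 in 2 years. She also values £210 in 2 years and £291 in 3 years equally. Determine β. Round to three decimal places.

The second indifference involves only future payoffs, so β cancels: β·δ^2·210 = β·δ^3·291, giving δ = 210/291 = 0.72165.
Now use the now-vs-future pair: 141 = β·δ^2·366 gives β = 141/(0.52078·366) ≈ 0.740.

β ≈ 0.740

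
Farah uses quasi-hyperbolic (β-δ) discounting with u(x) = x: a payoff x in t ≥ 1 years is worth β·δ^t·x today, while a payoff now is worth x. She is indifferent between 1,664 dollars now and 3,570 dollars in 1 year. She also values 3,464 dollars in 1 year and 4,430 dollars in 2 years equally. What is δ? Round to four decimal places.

δ ≈ 0.7819

The second indifference involves only future payoffs, so β cancels: β·δ^1·3464 = β·δ^2·4430, giving δ = 3464/4430 = 0.78194.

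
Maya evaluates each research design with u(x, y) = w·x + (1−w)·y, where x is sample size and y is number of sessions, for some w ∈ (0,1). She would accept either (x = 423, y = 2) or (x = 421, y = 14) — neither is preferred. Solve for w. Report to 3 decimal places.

Indifference: w·423 + (1−w)·2 = w·421 + (1−w)·14.
Collecting terms: w·2 = (1−w)·12.
The marginal rate of substitution is 12/2, so w = 12/(2+12) = 0.857.

w = 0.857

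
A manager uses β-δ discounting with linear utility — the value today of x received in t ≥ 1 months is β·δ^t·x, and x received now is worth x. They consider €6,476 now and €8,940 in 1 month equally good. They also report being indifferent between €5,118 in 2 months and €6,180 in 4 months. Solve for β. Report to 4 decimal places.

β ≈ 0.7960

The second indifference involves only future payoffs, so β cancels: β·δ^2·5118 = β·δ^4·6180, giving δ^2 = 5118/6180 = 0.82816, so δ = 0.91003.
Now use the now-vs-future pair: 6476 = β·δ·8940 gives β = 6476/(0.91003·8940) ≈ 0.7960.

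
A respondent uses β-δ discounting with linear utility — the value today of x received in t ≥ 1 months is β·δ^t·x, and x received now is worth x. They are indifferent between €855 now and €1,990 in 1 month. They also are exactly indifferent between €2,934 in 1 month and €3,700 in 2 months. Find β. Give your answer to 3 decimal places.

From the later pair, β·δ^1·2934 = β·δ^2·3700; dividing through, δ = 2934/3700 = 0.79297.
Now use the now-vs-future pair: 855 = β·δ·1990 gives β = 855/(0.79297·1990) ≈ 0.542.

β ≈ 0.542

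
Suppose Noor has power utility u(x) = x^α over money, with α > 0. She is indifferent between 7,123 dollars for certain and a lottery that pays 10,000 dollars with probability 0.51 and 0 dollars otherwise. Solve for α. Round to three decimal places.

Since u(0) = 0, the lottery's EU is 0.51·10000^α.
Indifference: 7123^α = 0.51·10000^α, so (7123/10000)^α = 0.51.
Take logs: α = ln 0.51 / ln(7123/10000) ≈ 1.98477.

α ≈ 1.985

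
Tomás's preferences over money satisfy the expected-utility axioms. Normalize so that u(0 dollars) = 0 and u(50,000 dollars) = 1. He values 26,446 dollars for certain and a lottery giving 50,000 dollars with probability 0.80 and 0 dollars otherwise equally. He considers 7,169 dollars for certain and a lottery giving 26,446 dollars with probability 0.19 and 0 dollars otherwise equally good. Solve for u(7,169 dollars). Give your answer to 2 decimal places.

The first gamble pins u(26,446 dollars): it must equal 0.80·1 + 0.20·0 = 0.80.
The second indifference gives u(7,169 dollars) = 0.19·u(26,446 dollars) + 0.81·u(0 dollars) = 0.19·0.80 + 0.81·0.00 = 0.1520.

0.15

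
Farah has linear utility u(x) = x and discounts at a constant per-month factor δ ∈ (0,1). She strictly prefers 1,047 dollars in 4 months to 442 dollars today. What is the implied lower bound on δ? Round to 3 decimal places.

δ > 0.806

Under u(x) = x this choice says 442 < δ^4·1047.
Hence δ^4 > 442/1047 = 0.42216, and x ↦ x^(1/4) is increasing on (0,∞).
δ > 0.42216^(1/4) = 0.806.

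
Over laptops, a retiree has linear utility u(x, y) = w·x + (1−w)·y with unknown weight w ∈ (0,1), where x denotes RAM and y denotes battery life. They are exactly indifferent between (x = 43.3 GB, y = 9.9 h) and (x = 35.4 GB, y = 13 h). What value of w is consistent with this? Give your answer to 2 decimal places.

Equating utilities: w·43.3 + (1−w)·9.9 = w·35.4 + (1−w)·13.
Collecting terms: w·7.9 = (1−w)·3.1.
Hence w = 3.1/(7.9+3.1) = 3.1/11 = 0.28.

w = 0.28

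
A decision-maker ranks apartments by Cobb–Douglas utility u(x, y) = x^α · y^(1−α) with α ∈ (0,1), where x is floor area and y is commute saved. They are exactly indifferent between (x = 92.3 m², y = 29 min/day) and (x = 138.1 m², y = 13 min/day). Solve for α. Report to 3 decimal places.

α ≈ 0.666

Indifference: 92.3^α · 29^(1−α) = 138.1^α · 13^(1−α).
Taking logs: α·ln 92.3 + (1−α)·ln 29 = α·ln 138.1 + (1−α)·ln 13, i.e. α·-0.402934 = (1−α)·-0.802346.
With A = -0.402934 and B = -0.802346: α·A = (1−α)·B, so α = B/(A+B) = -0.802346/-1.205280 ≈ 0.666.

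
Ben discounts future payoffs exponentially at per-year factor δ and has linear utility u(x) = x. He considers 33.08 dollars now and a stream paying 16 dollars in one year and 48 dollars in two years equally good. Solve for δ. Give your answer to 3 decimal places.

δ ≈ 0.680

Equating present values: 33.08 = 16δ + 48δ².
Rearranged: 48δ² + 16δ − 33.08 = 0.
δ = (−16 + √(16² + 4·48·33.08)) / (2·48) = (−16 + √6607.36) / 96 ≈ 0.680.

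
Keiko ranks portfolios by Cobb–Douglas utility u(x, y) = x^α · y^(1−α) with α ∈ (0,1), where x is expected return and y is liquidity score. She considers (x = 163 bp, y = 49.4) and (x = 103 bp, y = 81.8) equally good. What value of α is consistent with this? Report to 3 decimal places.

α ≈ 0.524

Set the two utilities equal: 163^α·49.4^(1−α) = 103^α·81.8^(1−α).
(163/103)^α = (81.8/49.4)^(1−α); take logs: α·ln(163/103) = (1−α)·ln(81.8/49.4), i.e. α·0.459021 = (1−α)·0.504327.
So α/(1−α) = (0.504327)/(0.459021) = 1.098701, and α = 1.098701/2.098701 ≈ 0.524.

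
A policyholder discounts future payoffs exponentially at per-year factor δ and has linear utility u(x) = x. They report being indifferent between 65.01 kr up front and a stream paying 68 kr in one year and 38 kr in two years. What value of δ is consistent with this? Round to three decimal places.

Present value of the stream is 68·δ + 38·δ². Indifference gives 68δ + 38δ² = 65.01.
So 38δ² + 68δ − 65.01 = 0.
δ = (−68 + √(68² + 4·38·65.01)) / (2·38) = (−68 + √14505.52) / 76 ≈ 0.690.

δ ≈ 0.690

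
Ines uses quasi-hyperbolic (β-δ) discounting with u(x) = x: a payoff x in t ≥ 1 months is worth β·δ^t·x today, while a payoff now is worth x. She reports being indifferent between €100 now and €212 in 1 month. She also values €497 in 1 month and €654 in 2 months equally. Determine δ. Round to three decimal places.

δ ≈ 0.760

The second indifference involves only future payoffs, so β cancels: β·δ^1·497 = β·δ^2·654, giving δ = 497/654 = 0.75994.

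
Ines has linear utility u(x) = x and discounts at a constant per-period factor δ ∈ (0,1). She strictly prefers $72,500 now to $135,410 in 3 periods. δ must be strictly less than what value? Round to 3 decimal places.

Comparing present values: 72500 > δ^3·135410.
Dividing by 135410: δ^3 < 0.53541. Both sides are positive, so the cube root keeps the direction.
δ < 0.53541^(1/3) = 0.812.

δ < 0.812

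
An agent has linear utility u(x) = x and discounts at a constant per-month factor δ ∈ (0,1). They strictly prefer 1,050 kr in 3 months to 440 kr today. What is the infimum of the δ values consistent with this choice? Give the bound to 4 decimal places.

δ > 0.7483

Under u(x) = x this choice says 440 < δ^3·1050.
Dividing by 1050: δ^3 > 0.41905. Both sides are positive, so the cube root keeps the direction.
δ > 0.41905^(1/3) = 0.7483.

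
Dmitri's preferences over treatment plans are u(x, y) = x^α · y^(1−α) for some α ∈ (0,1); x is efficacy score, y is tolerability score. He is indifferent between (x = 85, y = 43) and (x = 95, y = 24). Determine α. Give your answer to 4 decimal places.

Set the two utilities equal: 85^α·43^(1−α) = 95^α·24^(1−α).
Taking logs: α·ln 85 + (1−α)·ln 43 = α·ln 95 + (1−α)·ln 24, i.e. α·-0.1112256 = (1−α)·-0.5831463.
With A = -0.1112256 and B = -0.5831463: α·A = (1−α)·B, so α = B/(A+B) = -0.5831463/-0.6943719 ≈ 0.8398.

α ≈ 0.8398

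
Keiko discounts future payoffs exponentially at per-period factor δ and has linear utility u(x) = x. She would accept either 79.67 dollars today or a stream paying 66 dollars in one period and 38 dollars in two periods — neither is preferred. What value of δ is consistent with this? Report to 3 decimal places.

Equating present values: 79.67 = 66δ + 38δ².
So 38δ² + 66δ − 79.67 = 0.
By the quadratic formula (taking the positive root), δ = (−66 + √16465.84) / 76 ≈ 0.820.

δ ≈ 0.820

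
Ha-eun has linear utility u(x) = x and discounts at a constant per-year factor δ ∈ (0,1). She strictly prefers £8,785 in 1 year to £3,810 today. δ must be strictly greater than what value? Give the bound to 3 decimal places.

Under u(x) = x this choice says 3810 < δ·8785.
Dividing through by 8785 gives δ > 0.43369.

δ > 0.434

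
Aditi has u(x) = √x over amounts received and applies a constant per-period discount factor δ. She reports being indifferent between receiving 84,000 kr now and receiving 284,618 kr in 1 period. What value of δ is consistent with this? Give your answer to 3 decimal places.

Equating discounted utilities: u(84000) = δ·u(284618) ⇒ δ = u(84000)/u(284618).
With u(x) = √x: δ = √84000/√284618 = √(84000/284618) = 0.54326.

δ ≈ 0.543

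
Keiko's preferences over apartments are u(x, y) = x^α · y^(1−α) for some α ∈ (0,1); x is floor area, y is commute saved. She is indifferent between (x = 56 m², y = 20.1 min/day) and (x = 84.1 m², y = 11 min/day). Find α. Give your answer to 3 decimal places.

Indifference: 56^α · 20.1^(1−α) = 84.1^α · 11^(1−α).
Rearrange to (56/84.1)^α = (11/20.1)^(1−α) and take logs: α·-0.406655 = (1−α)·-0.602825.
Thus α·(-1.009480) = -0.602825, so α = -0.602825/-1.009480 ≈ 0.597.

α ≈ 0.597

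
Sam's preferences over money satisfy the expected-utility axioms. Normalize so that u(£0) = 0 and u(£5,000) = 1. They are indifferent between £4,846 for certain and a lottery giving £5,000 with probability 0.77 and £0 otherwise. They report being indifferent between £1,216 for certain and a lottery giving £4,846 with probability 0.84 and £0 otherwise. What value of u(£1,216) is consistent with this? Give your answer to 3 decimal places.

From the first indifference, u(£4,846) = 0.77·u(£5,000) + 0.23·u(£0) = 0.77·1 + 0.23·0 = 0.77.
Chaining: u(£1,216) = 0.84·0.77 + 0.16·0.00 = 0.6468.

0.647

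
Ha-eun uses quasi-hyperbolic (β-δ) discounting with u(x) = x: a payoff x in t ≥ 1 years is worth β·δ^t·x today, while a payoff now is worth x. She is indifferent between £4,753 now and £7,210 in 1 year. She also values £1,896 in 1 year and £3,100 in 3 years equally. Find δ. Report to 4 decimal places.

Both payoffs in the second observation are in the future, so β drops out: δ^1·1896 = δ^3·3100 ⇒ δ^2 = 1896/3100 = 0.61161, so δ = 0.78206.

δ ≈ 0.7821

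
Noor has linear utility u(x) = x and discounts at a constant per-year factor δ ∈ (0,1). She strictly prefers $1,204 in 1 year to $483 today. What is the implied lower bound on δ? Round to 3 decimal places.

δ > 0.401

The preference means 483 < δ·1204.
So δ > 483/1204 = 0.40116.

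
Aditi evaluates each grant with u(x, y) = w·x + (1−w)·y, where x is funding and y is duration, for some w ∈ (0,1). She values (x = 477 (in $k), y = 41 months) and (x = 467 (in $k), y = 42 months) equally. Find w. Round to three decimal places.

w = 0.091

u(477,41) = u(467,42) means w·477 + (1−w)·41 = w·467 + (1−w)·42.
Rearranging, 10·w − 1·(1−w) = 0.
So w/(1−w) = 1/10 = 0.1000, giving w = 1/(10+1) = 0.091.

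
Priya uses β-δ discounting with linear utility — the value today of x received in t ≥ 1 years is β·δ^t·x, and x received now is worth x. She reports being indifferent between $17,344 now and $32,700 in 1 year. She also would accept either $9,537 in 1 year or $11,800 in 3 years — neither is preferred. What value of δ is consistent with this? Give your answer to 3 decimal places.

Both payoffs in the second observation are in the future, so β drops out: δ^1·9537 = δ^3·11800 ⇒ δ^2 = 9537/11800 = 0.80822, so δ = 0.89901.

δ ≈ 0.899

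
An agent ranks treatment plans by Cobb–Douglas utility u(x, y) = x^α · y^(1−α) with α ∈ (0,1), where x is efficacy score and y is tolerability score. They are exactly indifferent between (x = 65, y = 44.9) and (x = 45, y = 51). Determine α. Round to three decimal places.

α ≈ 0.257

Set the two utilities equal: 65^α·44.9^(1−α) = 45^α·51^(1−α).
Taking logs: α·ln 65 + (1−α)·ln 44.9 = α·ln 45 + (1−α)·ln 51, i.e. α·0.367725 = (1−α)·0.127388.
With A = 0.367725 and B = 0.127388: α·A = (1−α)·B, so α = B/(A+B) = 0.127388/0.495113 ≈ 0.257.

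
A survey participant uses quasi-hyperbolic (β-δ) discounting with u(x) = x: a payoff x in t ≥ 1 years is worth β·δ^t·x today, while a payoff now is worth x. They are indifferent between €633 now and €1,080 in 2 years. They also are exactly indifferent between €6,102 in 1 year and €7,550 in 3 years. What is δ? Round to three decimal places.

δ ≈ 0.899

From the later pair, β·δ^1·6102 = β·δ^3·7550; dividing through, δ^2 = 6102/7550 = 0.80821, so δ = 0.89901.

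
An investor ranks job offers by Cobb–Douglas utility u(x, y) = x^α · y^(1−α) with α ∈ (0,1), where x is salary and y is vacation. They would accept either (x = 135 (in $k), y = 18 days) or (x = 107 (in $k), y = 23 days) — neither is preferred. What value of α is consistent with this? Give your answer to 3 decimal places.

α ≈ 0.513

The Cobb–Douglas utilities coincide, so 135^α·18^(1−α) = 107^α·23^(1−α).
Rearrange to (135/107)^α = (23/18)^(1−α) and take logs: α·0.232446 = (1−α)·0.245122.
Thus α·(0.477568) = 0.245122, so α = 0.245122/0.477568 ≈ 0.513.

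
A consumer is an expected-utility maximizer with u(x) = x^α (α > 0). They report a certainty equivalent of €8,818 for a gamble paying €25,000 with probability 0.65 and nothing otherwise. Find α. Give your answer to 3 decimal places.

Since u(0) = 0, the lottery's EU is 0.65·25000^α.
Equating: 8818^α = 0.65·25000^α, i.e. 0.3527^α = 0.65.
α = ln(0.65) / ln(8818/25000) = -0.430783/-1.042081 ≈ 0.413.

α ≈ 0.413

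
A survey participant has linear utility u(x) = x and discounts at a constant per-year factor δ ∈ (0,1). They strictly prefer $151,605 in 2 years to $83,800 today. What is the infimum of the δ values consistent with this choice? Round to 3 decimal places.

δ > 0.743

Comparing present values: 83800 < δ^2·151605.
Dividing by 151605: δ^2 > 0.55275. Both sides are positive, so the square root keeps the direction.
δ > (83800/151605)^(1/2) ≈ 0.743.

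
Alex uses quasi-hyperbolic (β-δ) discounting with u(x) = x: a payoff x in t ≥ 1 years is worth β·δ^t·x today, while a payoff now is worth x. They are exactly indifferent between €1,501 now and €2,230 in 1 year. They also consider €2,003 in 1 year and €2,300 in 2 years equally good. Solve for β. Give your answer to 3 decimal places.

From the later pair, β·δ^1·2003 = β·δ^2·2300; dividing through, δ = 2003/2300 = 0.87087.
The first indifference: 1501 = β·δ·2230, so β = 1501/(δ·2230) = 1501/(0.87087·2230) ≈ 0.773.

β ≈ 0.773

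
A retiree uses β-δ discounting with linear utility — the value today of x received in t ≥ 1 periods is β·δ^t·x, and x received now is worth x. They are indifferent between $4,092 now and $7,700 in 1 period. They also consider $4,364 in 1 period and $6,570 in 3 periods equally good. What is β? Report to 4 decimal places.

β ≈ 0.6521

From the later pair, β·δ^1·4364 = β·δ^3·6570; dividing through, δ^2 = 4364/6570 = 0.66423, so δ = 0.81500.
The first indifference: 4092 = β·δ·7700, so β = 4092/(δ·7700) = 4092/(0.81500·7700) ≈ 0.6521.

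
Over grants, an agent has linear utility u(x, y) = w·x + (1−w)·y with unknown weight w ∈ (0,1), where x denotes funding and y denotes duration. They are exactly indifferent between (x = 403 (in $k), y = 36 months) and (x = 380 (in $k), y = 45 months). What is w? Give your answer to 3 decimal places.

w = 0.281

u(403,36) = u(380,45) means w·403 + (1−w)·36 = w·380 + (1−w)·45.
w·(403−380) = (1−w)·(45−36), i.e. w·23 = (1−w)·9.
Hence w = 9/(23+9) = 9/32 = 0.281.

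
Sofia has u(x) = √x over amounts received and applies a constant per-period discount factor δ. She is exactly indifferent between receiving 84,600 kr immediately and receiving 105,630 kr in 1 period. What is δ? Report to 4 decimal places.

Indifference means u(84600) = δ · u(105630), so δ = u(84600)/u(105630).
With u(x) = √x: δ = √84600/√105630 = √(84600/105630) = 0.89494.

δ ≈ 0.8949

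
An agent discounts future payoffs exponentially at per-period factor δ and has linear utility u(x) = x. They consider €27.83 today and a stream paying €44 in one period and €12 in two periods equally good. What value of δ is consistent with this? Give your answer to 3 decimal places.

δ ≈ 0.550

Equating present values: 27.83 = 44δ + 12δ².
So 12δ² + 44δ − 27.83 = 0.
By the quadratic formula (taking the positive root), δ = (−44 + √3271.84) / 24 ≈ 0.550.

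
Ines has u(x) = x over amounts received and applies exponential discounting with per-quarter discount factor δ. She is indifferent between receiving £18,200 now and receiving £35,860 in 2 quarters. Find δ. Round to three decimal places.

δ ≈ 0.712

Equating discounted utilities: u(18200) = δ^2·u(35860) ⇒ δ^2 = u(18200)/u(35860).
With u(x) = x: δ^2 = 18200/35860 = 0.50753.
Taking the square root: δ = 0.50753^(1/2) ≈ 0.712.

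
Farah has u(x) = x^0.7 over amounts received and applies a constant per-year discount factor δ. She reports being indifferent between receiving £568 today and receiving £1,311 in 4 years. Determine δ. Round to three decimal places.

The payoff in 4 years is discounted by δ^4, so u(568) = δ^4·u(1311) and δ^4 = u(568)/u(1311).
Since u(x) = x^0.7, δ^4 = (568/1311)^0.7 = 0.43326^0.7 = 0.55683.
Taking the 4th root: δ = 0.55683^(1/4) ≈ 0.864.

δ ≈ 0.864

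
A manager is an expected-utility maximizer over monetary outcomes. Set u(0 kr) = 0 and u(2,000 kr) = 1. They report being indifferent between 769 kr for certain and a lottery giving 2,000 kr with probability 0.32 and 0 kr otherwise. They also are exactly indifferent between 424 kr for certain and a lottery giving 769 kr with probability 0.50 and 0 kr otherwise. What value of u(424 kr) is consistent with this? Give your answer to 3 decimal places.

0.160

From the first indifference, u(769 kr) = 0.32·u(2,000 kr) + 0.68·u(0 kr) = 0.32·1 + 0.68·0 = 0.32.
The second indifference gives u(424 kr) = 0.50·u(769 kr) + 0.50·u(0 kr) = 0.50·0.32 + 0.50·0.00 = 0.1600.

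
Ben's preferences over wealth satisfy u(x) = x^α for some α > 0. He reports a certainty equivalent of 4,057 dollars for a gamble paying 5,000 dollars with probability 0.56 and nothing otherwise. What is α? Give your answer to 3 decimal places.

Since u(0) = 0, the lottery's EU is 0.56·5000^α.
Equating: 4057^α = 0.56·5000^α, i.e. 0.8114^α = 0.56.
α = ln(0.56) / ln(4057/5000) = -0.579818/-0.208994 ≈ 2.774.

α ≈ 2.774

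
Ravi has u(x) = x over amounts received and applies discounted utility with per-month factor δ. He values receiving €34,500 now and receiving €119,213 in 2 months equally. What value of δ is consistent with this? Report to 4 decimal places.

δ ≈ 0.5380

Indifference means u(34500) = δ^2 · u(119213), so δ^2 = u(34500)/u(119213).
With u(x) = x: δ^2 = 34500/119213 = 0.28940.
Taking the square root: δ = 0.28940^(1/2) ≈ 0.5380.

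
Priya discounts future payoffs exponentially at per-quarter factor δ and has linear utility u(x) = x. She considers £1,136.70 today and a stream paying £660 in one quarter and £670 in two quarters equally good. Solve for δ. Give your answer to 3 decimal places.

δ ≈ 0.900

The stream is worth 660δ + 670δ² today, so 660δ + 670δ² = 1136.70.
So 670δ² + 660δ − 1136.70 = 0.
The positive root is δ = [−660 + √(660² + 4·670·1136.70)] / (2·670) = (−660 + 1866.000)/1340 ≈ 0.900.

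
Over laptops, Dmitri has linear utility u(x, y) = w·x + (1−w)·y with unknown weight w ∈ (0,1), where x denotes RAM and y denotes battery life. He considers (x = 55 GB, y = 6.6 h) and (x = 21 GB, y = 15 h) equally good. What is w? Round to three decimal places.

u(55,6.6) = u(21,15) means w·55 + (1−w)·6.6 = w·21 + (1−w)·15.
w·(55−21) = (1−w)·(15−6.6), i.e. w·34 = (1−w)·8.4.
The marginal rate of substitution is 8.4/34, so w = 8.4/(34+8.4) = 0.198.

w = 0.198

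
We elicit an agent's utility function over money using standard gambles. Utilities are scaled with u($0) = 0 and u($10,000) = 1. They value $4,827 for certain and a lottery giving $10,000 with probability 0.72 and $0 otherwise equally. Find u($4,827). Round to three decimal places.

0.720

The indifference gives u($4,827) = 0.72·u($10,000) + 0.28·u($0) = 0.72·1 + 0.28·0 = 0.72.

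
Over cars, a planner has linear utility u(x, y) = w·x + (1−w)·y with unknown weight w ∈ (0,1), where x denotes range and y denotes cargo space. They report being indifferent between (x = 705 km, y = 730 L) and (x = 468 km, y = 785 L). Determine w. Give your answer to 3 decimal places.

w = 0.188

Equating utilities: w·705 + (1−w)·730 = w·468 + (1−w)·785.
w·(705−468) = (1−w)·(785−730), i.e. w·237 = (1−w)·55.
So w/(1−w) = 55/237 = 0.2321, giving w = 55/(237+55) = 0.188.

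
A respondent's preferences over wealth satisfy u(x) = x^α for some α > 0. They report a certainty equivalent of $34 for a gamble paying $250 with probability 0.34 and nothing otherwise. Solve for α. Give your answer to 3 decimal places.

The lottery's expected utility is 0.34·u(250) + 0.66·u(0) = 0.34·250^α (since u(0) = 0 for α > 0).
Equating: 34^α = 0.34·250^α, i.e. 0.1360^α = 0.34.
Taking logs: α·ln(34/250) = ln(0.34), so α = -1.078810 / -1.995100 ≈ 0.541.

α ≈ 0.541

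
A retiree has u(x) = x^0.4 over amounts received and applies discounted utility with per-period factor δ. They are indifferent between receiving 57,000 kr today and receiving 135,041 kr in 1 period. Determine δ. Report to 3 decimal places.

Equating discounted utilities: u(57000) = δ·u(135041) ⇒ δ = u(57000)/u(135041).
With u(x) = x^0.4: δ = 57000^0.4/135041^0.4 = (57000/135041)^0.4 = 0.70821.

δ ≈ 0.708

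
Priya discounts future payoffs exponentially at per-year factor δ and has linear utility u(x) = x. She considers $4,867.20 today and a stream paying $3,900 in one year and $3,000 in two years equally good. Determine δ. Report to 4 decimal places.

δ ≈ 0.7800

The stream is worth 3900δ + 3000δ² today, so 3900δ + 3000δ² = 4867.20.
Rearranged: 3000δ² + 3900δ − 4867.20 = 0.
δ = (−3900 + √(3900² + 4·3000·4867.20)) / (2·3000) = (−3900 + √73616400.00) / 6000 ≈ 0.7800.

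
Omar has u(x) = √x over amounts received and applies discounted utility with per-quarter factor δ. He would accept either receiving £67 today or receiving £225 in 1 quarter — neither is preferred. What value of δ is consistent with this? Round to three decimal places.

Indifference means u(67) = δ · u(225), so δ = u(67)/u(225).
Since u(x) = √x, δ = √(67/225) = 0.54569.

δ ≈ 0.546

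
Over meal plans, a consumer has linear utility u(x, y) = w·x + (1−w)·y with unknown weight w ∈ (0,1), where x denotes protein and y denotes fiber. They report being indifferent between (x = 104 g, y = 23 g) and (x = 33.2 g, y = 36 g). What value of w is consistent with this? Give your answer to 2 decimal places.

u(104,23) = u(33.2,36) means w·104 + (1−w)·23 = w·33.2 + (1−w)·36.
w·(104−33.2) = (1−w)·(36−23), i.e. w·70.8 = (1−w)·13.
Hence w = 13/(70.8+13) = 13/83.8 = 0.16.

w = 0.16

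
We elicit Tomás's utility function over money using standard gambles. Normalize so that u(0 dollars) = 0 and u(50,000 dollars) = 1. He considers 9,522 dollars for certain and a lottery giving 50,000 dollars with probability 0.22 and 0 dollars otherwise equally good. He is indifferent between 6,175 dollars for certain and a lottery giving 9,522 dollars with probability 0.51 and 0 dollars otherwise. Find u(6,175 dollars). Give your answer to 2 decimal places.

From the first indifference, u(9,522 dollars) = 0.22·u(50,000 dollars) + 0.78·u(0 dollars) = 0.22·1 + 0.78·0 = 0.22.
Chaining: u(6,175 dollars) = 0.51·0.22 + 0.49·0.00 = 0.1122.

0.11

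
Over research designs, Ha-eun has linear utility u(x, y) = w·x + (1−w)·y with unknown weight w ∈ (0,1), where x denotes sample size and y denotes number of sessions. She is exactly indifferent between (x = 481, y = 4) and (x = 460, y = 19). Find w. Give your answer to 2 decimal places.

w = 0.42

Equating utilities: w·481 + (1−w)·4 = w·460 + (1−w)·19.
Collecting terms: w·21 = (1−w)·15.
Hence w = 15/(21+15) = 15/36 = 0.42.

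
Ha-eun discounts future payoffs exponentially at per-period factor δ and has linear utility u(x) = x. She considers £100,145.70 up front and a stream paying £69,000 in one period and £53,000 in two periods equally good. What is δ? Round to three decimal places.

δ ≈ 0.870

Present value of the stream is 69000·δ + 53000·δ². Indifference gives 69000δ + 53000δ² = 100145.70.
Rearranged: 53000δ² + 69000δ − 100145.70 = 0.
δ = (−69000 + √(69000² + 4·53000·100145.70)) / (2·53000) = (−69000 + √25991888400.00) / 106000 ≈ 0.870.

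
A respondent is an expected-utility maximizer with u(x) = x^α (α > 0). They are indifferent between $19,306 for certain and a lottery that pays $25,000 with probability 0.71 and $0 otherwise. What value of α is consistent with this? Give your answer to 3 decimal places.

EU(lottery) = 0.71·25000^α + 0.29·0 = 0.71·25000^α.
Equating: 19306^α = 0.71·25000^α, i.e. 0.7722^α = 0.71.
α = ln(0.71) / ln(19306/25000) = -0.342490/-0.258460 ≈ 1.325.

α ≈ 1.325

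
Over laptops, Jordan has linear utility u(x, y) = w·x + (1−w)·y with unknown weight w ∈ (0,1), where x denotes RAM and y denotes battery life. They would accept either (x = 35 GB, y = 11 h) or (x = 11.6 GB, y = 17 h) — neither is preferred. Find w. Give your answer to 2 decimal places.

w = 0.20

Indifference: w·35 + (1−w)·11 = w·11.6 + (1−w)·17.
w·(35−11.6) = (1−w)·(17−11), i.e. w·23.4 = (1−w)·6.
The marginal rate of substitution is 6/23.4, so w = 6/(23.4+6) = 0.20.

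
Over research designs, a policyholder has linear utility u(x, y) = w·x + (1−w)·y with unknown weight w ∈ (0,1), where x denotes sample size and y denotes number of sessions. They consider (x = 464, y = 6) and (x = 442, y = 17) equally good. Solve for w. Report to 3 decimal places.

w = 0.333

u(464,6) = u(442,17) means w·464 + (1−w)·6 = w·442 + (1−w)·17.
w·(464−442) = (1−w)·(17−6), i.e. w·22 = (1−w)·11.
Hence w = 11/(22+11) = 11/33 = 0.333.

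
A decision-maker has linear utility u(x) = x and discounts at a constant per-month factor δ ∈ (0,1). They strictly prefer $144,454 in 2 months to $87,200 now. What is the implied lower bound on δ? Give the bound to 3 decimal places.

δ > 0.777

The preference means 87200 < δ^2·144454.
So δ^2 > 87200/144454 = 0.60365; taking the square root of both positive sides preserves the inequality.
δ > (87200/144454)^(1/2) ≈ 0.777.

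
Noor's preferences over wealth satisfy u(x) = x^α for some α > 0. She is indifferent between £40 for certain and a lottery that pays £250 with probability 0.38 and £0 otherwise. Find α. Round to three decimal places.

The lottery's expected utility is 0.38·u(250) + 0.62·u(0) = 0.38·250^α (since u(0) = 0 for α > 0).
Setting u(40) equal to that: 40^α = 0.38·250^α ⇒ (40/250)^α = 0.38.
α = ln(0.38) / ln(40/250) = -0.967584/-1.832581 ≈ 0.528.

α ≈ 0.528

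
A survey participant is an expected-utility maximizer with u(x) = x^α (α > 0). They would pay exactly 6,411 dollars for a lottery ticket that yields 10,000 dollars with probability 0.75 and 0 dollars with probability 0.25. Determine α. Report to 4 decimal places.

The lottery's expected utility is 0.75·u(10000) + 0.25·u(0) = 0.75·10000^α (since u(0) = 0 for α > 0).
Setting u(6411) equal to that: 6411^α = 0.75·10000^α ⇒ (6411/10000)^α = 0.75.
Take logs: α = ln 0.75 / ln(6411/10000) ≈ 0.647102.

α ≈ 0.6471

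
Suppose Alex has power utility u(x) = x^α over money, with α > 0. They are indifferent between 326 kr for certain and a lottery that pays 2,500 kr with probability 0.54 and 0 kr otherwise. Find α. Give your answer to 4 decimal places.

α ≈ 0.3025

The lottery's expected utility is 0.54·u(2500) + 0.46·u(0) = 0.54·2500^α (since u(0) = 0 for α > 0).
Indifference: 326^α = 0.54·2500^α, so (326/2500)^α = 0.54.
Taking logs: α·ln(326/2500) = ln(0.54), so α = -0.6161861 / -2.0371486 ≈ 0.3025.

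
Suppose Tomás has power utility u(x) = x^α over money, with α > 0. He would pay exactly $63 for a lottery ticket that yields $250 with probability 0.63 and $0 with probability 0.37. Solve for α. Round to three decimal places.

EU(lottery) = 0.63·250^α + 0.37·0 = 0.63·250^α.
Equating: 63^α = 0.63·250^α, i.e. 0.2520^α = 0.63.
Take logs: α = ln 0.63 / ln(63/250) ≈ 0.33521.

α ≈ 0.335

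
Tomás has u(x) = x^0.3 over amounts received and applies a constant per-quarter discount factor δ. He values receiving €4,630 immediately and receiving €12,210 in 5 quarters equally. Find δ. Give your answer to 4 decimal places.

δ ≈ 0.9435

Indifference means u(4630) = δ^5 · u(12210), so δ^5 = u(4630)/u(12210).
Since u(x) = x^0.3, δ^5 = (4630/12210)^0.3 = 0.37920^0.3 = 0.74758.
Hence δ = (0.74758)^(1/5) = 0.943478.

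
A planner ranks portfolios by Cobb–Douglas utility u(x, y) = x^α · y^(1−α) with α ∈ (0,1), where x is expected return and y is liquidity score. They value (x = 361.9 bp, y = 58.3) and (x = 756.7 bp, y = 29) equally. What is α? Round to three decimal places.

Set the two utilities equal: 361.9^α·58.3^(1−α) = 756.7^α·29^(1−α).
(361.9/756.7)^α = (29/58.3)^(1−α); take logs: α·ln(361.9/756.7) = (1−α)·ln(29/58.3), i.e. α·-0.737599 = (1−α)·-0.698306.
Thus α·(-1.435905) = -0.698306, so α = -0.698306/-1.435905 ≈ 0.486.

α ≈ 0.486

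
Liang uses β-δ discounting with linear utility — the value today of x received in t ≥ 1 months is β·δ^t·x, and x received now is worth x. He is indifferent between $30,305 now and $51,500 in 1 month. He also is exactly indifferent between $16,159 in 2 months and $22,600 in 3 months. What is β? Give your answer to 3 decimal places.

β ≈ 0.823

Both payoffs in the second observation are in the future, so β drops out: δ^2·16159 = δ^3·22600 ⇒ δ = 16159/22600 = 0.71500.
The first indifference: 30305 = β·δ·51500, so β = 30305/(δ·51500) = 30305/(0.71500·51500) ≈ 0.823.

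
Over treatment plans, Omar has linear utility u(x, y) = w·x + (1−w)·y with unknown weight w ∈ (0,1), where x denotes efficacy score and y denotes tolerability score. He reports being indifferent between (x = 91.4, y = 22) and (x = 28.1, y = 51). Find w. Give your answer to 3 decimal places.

w = 0.314

u(91.4,22) = u(28.1,51) means w·91.4 + (1−w)·22 = w·28.1 + (1−w)·51.
Collecting terms: w·63.3 = (1−w)·29.
So w/(1−w) = 29/63.3 = 0.4581, giving w = 29/(63.3+29) = 0.314.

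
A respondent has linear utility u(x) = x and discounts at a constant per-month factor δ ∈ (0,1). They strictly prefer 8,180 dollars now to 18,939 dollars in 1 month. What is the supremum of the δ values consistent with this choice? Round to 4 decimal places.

The preference means 8180 > δ·18939.
So δ < 8180/18939 = 0.43191.

δ < 0.4319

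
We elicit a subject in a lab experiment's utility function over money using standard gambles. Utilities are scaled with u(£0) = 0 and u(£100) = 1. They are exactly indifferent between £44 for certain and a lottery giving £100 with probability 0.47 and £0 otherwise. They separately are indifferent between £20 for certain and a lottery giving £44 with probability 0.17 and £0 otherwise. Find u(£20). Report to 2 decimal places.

0.08

The first gamble pins u(£44): it must equal 0.47·1 + 0.53·0 = 0.47.
Chaining: u(£20) = 0.17·0.47 + 0.83·0.00 = 0.0799.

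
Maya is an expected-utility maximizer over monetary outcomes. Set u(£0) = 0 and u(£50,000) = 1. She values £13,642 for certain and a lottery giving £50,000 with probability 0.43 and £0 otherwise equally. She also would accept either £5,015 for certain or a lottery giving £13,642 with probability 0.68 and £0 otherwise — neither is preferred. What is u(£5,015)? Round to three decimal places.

The first gamble pins u(£13,642): it must equal 0.43·1 + 0.57·0 = 0.43.
The second indifference gives u(£5,015) = 0.68·u(£13,642) + 0.32·u(£0) = 0.68·0.43 + 0.32·0.00 = 0.2924.

0.292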